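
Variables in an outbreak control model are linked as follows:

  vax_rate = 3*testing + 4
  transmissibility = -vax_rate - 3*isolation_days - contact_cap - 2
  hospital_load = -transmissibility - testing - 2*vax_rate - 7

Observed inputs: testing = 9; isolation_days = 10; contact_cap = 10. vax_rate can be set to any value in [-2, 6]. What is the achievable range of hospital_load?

Intervening on vax_rate fixes its value directly, overriding its dependence on testing.
Substituting into the transmissibility equation gives transmissibility = -vax_rate - 42.
Substituting into the hospital_load equation gives hospital_load = -vax_rate + 26.
Linear in vax_rate, so extremes are at the endpoints: vax_rate = -2 gives hospital_load = 28; vax_rate = 6 gives hospital_load = 20.

20 to 28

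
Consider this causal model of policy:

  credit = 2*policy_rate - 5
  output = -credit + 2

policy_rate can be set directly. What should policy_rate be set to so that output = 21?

Substituting into the output equation gives output = -2*policy_rate + 7.
Solve -2*policy_rate + 7 = 21: policy_rate = (21 - 7) / -2 = -7.

policy_rate = -7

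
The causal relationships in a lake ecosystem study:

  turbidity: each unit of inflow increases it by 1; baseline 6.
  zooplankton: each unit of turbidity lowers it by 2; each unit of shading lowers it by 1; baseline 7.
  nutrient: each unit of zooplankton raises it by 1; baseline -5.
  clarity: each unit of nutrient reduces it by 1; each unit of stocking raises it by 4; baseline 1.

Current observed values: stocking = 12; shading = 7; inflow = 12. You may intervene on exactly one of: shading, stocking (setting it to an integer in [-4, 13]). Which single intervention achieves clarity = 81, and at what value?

set shading = -2

Intervening on shading: with other inputs at their observed values, clarity = shading + 83. Solving for 81 gives shading = -2, within [-4, 13].
Intervening on stocking: clarity = 4*stocking + 42. Reaching 81 requires stocking = 39/4, not an integer.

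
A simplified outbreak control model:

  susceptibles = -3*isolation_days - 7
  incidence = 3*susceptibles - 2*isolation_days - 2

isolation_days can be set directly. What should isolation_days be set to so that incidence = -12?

Substituting into the incidence equation gives incidence = -11*isolation_days - 23.
Solve -11*isolation_days - 23 = -12: isolation_days = (-12 + 23) / -11 = -1.

isolation_days = -1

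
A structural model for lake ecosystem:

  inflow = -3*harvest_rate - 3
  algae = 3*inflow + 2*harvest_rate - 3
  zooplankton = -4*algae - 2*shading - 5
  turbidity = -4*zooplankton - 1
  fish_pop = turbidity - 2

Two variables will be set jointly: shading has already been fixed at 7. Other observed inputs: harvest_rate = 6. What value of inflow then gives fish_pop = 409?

With shading held at 7:
Intervening on inflow fixes its value directly, overriding its dependence on harvest_rate.
Substituting into the algae equation gives algae = 3*inflow + 9.
This gives zooplankton = -12*inflow - 55.
Substituting into the turbidity equation gives turbidity = 48*inflow + 219.
So fish_pop = 48*inflow + 217.
Solve 48*inflow + 217 = 409: inflow = (409 - 217) / 48 = 4.

inflow = 4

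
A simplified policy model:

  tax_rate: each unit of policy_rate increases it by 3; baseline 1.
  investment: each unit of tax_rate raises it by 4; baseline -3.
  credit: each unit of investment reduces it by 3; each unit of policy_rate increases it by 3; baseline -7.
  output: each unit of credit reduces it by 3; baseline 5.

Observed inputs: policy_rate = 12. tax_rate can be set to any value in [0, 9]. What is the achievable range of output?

-109 to 215

Intervening on tax_rate fixes its value directly, overriding its dependence on policy_rate.
Substituting into the credit equation gives credit = -12*tax_rate + 38.
Substituting into the output equation gives output = 36*tax_rate - 109.
Linear in tax_rate, so extremes are at the endpoints: tax_rate = 0 gives output = -109; tax_rate = 9 gives output = 215.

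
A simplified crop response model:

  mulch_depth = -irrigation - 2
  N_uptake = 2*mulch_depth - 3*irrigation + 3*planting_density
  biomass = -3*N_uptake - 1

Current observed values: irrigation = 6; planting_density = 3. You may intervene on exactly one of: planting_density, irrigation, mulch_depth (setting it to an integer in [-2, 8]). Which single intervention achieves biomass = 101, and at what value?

set planting_density = 0

Intervening on planting_density: with other inputs at their observed values, biomass = -9*planting_density + 101. Solving for 101 gives planting_density = 0, within [-2, 8].
Intervening on irrigation: biomass = 15*irrigation - 16. Reaching 101 requires irrigation = 39/5, not an integer.
Intervening on mulch_depth: biomass = -6*mulch_depth + 26. Reaching 101 requires mulch_depth = -25/2, not an integer.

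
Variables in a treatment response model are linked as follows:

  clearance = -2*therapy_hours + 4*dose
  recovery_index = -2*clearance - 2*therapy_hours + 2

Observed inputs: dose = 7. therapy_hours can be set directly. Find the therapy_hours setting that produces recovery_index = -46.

Substituting into the clearance equation gives clearance = -2*therapy_hours + 28.
So recovery_index = 2*therapy_hours - 54.
Solve 2*therapy_hours - 54 = -46: therapy_hours = (-46 + 54) / 2 = 4.

therapy_hours = 4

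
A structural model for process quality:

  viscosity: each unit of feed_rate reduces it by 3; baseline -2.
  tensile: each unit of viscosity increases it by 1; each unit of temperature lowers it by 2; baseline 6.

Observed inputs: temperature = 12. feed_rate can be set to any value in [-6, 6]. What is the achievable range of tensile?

-38 to -2

Substituting into the tensile equation gives tensile = -3*feed_rate - 20.
Linear in feed_rate, so extremes are at the endpoints: feed_rate = -6 gives tensile = -2; feed_rate = 6 gives tensile = -38.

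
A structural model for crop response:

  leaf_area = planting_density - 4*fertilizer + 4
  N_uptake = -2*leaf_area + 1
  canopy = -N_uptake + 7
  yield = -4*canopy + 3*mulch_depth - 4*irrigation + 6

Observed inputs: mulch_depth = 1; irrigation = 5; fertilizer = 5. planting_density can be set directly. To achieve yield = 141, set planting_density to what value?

planting_density = -6

Substituting into the leaf_area equation gives leaf_area = planting_density - 16.
Substituting into the N_uptake equation gives N_uptake = -2*planting_density + 33.
Substituting into the canopy equation gives canopy = 2*planting_density - 26.
So yield = -8*planting_density + 93.
Solve -8*planting_density + 93 = 141: planting_density = (141 - 93) / -8 = -6.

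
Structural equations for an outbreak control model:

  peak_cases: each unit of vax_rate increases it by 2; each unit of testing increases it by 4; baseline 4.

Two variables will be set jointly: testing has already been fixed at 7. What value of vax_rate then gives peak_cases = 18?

vax_rate = -7

With testing held at 7:
Substituting into the peak_cases equation gives peak_cases = 2*vax_rate + 32.
Solve 2*vax_rate + 32 = 18: vax_rate = (18 - 32) / 2 = -7.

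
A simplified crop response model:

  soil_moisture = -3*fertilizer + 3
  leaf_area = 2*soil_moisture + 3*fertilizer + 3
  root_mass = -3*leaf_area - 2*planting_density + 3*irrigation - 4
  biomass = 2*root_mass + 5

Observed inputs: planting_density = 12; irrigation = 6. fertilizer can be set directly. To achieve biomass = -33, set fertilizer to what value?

fertilizer = 2

Substituting into the leaf_area equation gives leaf_area = -3*fertilizer + 9.
So root_mass = 9*fertilizer - 37.
So biomass = 18*fertilizer - 69.
Solve 18*fertilizer - 69 = -33: fertilizer = (-33 + 69) / 18 = 2.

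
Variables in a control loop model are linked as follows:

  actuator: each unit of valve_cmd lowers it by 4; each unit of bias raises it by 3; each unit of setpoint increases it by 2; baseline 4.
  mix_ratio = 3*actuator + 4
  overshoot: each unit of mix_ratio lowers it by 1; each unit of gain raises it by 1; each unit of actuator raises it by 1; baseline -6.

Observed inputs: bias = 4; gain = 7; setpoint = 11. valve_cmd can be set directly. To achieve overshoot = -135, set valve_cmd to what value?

valve_cmd = -7

Substituting into the actuator equation gives actuator = -4*valve_cmd + 38.
This gives mix_ratio = -12*valve_cmd + 118.
Substituting into the overshoot equation gives overshoot = 8*valve_cmd - 79.
Solve 8*valve_cmd - 79 = -135: valve_cmd = (-135 + 79) / 8 = -7.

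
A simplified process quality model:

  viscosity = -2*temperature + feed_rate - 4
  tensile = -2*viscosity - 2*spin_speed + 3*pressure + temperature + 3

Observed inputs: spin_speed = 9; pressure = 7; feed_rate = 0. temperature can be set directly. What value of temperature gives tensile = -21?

Substituting into the viscosity equation gives viscosity = -2*temperature - 4.
Substituting into the tensile equation gives tensile = 5*temperature + 14.
Solve 5*temperature + 14 = -21: temperature = (-21 - 14) / 5 = -7.

temperature = -7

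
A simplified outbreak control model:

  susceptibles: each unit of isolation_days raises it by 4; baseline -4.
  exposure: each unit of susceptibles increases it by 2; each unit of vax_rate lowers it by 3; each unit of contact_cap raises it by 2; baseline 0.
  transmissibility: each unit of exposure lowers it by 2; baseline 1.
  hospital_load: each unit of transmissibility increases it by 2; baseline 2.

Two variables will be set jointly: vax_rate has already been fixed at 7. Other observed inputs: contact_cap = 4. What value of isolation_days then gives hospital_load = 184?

isolation_days = -3

With vax_rate held at 7:
Substituting into the exposure equation gives exposure = 8*isolation_days - 21.
So transmissibility = -16*isolation_days + 43.
This gives hospital_load = -32*isolation_days + 88.
Solve -32*isolation_days + 88 = 184: isolation_days = (184 - 88) / -32 = -3.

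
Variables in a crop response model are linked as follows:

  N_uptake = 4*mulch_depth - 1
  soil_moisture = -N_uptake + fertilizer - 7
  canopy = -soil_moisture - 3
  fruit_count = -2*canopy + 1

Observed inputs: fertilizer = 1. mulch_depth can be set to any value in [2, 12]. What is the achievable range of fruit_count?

Substituting into the soil_moisture equation gives soil_moisture = -4*mulch_depth - 5.
Substituting into the canopy equation gives canopy = 4*mulch_depth + 2.
Substituting into the fruit_count equation gives fruit_count = -8*mulch_depth - 3.
Linear in mulch_depth, so extremes are at the endpoints: mulch_depth = 2 gives fruit_count = -19; mulch_depth = 12 gives fruit_count = -99.

-99 to -19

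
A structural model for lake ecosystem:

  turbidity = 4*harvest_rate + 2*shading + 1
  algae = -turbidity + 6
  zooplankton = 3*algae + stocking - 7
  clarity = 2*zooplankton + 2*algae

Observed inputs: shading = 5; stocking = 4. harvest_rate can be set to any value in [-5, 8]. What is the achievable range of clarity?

Substituting into the turbidity equation gives turbidity = 4*harvest_rate + 11.
This gives algae = -4*harvest_rate - 5.
So zooplankton = -12*harvest_rate - 18.
Substituting into the clarity equation gives clarity = -32*harvest_rate - 46.
Linear in harvest_rate, so extremes are at the endpoints: harvest_rate = -5 gives clarity = 114; harvest_rate = 8 gives clarity = -302.

-302 to 114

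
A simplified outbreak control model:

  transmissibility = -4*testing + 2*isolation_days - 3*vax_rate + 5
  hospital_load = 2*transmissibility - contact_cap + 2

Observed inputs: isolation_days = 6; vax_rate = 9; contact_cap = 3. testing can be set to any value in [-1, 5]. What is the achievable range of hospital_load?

-61 to -13

Substituting into the transmissibility equation gives transmissibility = -4*testing - 10.
This gives hospital_load = -8*testing - 21.
Linear in testing, so extremes are at the endpoints: testing = -1 gives hospital_load = -13; testing = 5 gives hospital_load = -61.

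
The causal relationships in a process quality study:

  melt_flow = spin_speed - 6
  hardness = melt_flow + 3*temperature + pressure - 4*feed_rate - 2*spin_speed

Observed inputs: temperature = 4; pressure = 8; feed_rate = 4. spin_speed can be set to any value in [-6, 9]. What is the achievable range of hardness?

Substituting into the hardness equation gives hardness = -spin_speed - 2.
Linear in spin_speed, so extremes are at the endpoints: spin_speed = -6 gives hardness = 4; spin_speed = 9 gives hardness = -11.

-11 to 4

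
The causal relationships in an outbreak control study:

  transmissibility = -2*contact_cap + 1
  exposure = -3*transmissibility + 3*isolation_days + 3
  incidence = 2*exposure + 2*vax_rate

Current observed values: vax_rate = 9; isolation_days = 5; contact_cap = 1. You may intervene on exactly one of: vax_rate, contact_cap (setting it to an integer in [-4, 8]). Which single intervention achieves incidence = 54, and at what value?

set vax_rate = 6

Intervening on vax_rate: with other inputs at their observed values, incidence = 2*vax_rate + 42. Solving for 54 gives vax_rate = 6, within [-4, 8].
Intervening on contact_cap: incidence = 12*contact_cap + 48. Reaching 54 requires contact_cap = 1/2, not an integer.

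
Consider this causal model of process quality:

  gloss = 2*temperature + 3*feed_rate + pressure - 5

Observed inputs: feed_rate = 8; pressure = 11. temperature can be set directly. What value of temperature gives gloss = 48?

Substituting into the gloss equation gives gloss = 2*temperature + 30.
Solve 2*temperature + 30 = 48: temperature = (48 - 30) / 2 = 9.

temperature = 9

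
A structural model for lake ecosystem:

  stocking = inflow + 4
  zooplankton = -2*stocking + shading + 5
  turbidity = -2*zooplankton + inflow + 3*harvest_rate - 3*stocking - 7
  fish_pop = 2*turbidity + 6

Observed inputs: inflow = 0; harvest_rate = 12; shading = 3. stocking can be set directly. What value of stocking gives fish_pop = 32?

Intervening on stocking fixes its value directly, overriding its dependence on inflow.
Substituting into the zooplankton equation gives zooplankton = -2*stocking + 8.
Substituting into the turbidity equation gives turbidity = stocking + 13.
fish_pop becomes 2*stocking + 32.
Solve 2*stocking + 32 = 32: stocking = (32 - 32) / 2 = 0.

stocking = 0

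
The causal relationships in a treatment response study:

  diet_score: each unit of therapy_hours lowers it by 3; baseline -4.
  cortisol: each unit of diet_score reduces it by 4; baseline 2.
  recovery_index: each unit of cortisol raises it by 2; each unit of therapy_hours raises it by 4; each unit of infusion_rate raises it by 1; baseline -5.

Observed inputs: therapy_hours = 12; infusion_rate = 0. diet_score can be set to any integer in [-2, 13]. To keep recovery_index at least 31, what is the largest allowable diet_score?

Intervening on diet_score fixes its value directly, overriding its dependence on therapy_hours.
Substituting into the recovery_index equation gives recovery_index = -8*diet_score + 47.
Require -8*diet_score + 47 ≥ 31, so diet_score ≤ 2.
The largest integer in [-2, 13] satisfying this is 2.

diet_score = 2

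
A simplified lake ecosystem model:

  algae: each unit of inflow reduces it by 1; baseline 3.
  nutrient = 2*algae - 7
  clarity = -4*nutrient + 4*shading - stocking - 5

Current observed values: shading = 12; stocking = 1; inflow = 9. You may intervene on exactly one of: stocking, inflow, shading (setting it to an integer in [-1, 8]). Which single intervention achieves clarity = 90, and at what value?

Intervening on stocking: clarity = -stocking + 119. Reaching 90 requires stocking = 29, outside [-1, 8].
Intervening on inflow: clarity = 8*inflow + 46. Reaching 90 requires inflow = 11/2, not an integer.
Intervening on shading: with other inputs at their observed values, clarity = 4*shading + 70. Solving for 90 gives shading = 5, within [-1, 8].

set shading = 5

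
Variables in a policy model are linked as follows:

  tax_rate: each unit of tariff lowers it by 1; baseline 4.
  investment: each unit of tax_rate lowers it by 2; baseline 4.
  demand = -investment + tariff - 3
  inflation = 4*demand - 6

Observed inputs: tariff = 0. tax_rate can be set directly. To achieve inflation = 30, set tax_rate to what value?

tax_rate = 8

Intervening on tax_rate fixes its value directly, overriding its dependence on tariff.
Substituting into the demand equation gives demand = 2*tax_rate - 7.
Substituting into the inflation equation gives inflation = 8*tax_rate - 34.
Solve 8*tax_rate - 34 = 30: tax_rate = (30 + 34) / 8 = 8.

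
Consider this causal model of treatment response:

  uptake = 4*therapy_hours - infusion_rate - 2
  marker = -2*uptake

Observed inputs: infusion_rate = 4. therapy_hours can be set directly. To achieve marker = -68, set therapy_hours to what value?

Substituting into the uptake equation gives uptake = 4*therapy_hours - 6.
So marker = -8*therapy_hours + 12.
Solve -8*therapy_hours + 12 = -68: therapy_hours = (-68 - 12) / -8 = 10.

therapy_hours = 10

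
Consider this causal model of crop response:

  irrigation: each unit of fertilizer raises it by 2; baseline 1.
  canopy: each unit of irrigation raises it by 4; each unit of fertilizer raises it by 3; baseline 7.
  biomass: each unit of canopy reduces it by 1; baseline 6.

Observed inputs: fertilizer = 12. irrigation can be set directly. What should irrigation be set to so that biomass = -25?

Intervening on irrigation fixes its value directly, overriding its dependence on fertilizer.
Substituting into the canopy equation gives canopy = 4*irrigation + 43.
Substituting into the biomass equation gives biomass = -4*irrigation - 37.
Solve -4*irrigation - 37 = -25: irrigation = (-25 + 37) / -4 = -3.

irrigation = -3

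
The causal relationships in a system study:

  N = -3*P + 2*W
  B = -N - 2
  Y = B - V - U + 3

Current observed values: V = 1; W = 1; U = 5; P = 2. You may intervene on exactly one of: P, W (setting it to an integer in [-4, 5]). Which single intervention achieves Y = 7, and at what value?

Intervening on P: Y = 3*P - 7. Reaching 7 requires P = 14/3, not an integer.
Intervening on W: with other inputs at their observed values, Y = -2*W + 1. Solving for 7 gives W = -3, within [-4, 5].

set W = -3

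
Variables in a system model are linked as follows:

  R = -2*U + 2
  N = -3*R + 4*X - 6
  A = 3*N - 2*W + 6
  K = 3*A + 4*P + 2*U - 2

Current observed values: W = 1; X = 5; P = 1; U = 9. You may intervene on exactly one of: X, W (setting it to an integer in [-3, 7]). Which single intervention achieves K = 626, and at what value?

set X = 6

Intervening on X: with other inputs at their observed values, K = 36*X + 410. Solving for 626 gives X = 6, within [-3, 7].
Intervening on W: K = -6*W + 596. Reaching 626 requires W = -5, outside [-3, 7].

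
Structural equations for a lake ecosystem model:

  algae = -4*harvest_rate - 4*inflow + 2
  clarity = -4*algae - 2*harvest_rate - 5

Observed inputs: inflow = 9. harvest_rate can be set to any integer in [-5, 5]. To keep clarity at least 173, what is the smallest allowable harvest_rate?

Substituting into the algae equation gives algae = -4*harvest_rate - 34.
This gives clarity = 14*harvest_rate + 131.
Require 14*harvest_rate + 131 ≥ 173, so harvest_rate ≥ 3.
The smallest integer in [-5, 5] satisfying this is 3.

harvest_rate = 3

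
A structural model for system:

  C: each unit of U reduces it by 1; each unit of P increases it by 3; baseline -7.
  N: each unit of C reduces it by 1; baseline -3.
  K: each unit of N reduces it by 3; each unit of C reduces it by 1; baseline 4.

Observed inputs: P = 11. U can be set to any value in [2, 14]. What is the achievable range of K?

Substituting into the C equation gives C = -U + 26.
Substituting into the N equation gives N = U - 29.
Substituting into the K equation gives K = -2*U + 65.
Linear in U, so extremes are at the endpoints: U = 2 gives K = 61; U = 14 gives K = 37.

37 to 61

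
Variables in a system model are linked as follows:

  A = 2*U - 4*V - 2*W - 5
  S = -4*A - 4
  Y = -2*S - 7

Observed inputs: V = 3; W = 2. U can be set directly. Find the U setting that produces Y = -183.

U = -1

Substituting into the A equation gives A = 2*U - 21.
So S = -8*U + 80.
Substituting into the Y equation gives Y = 16*U - 167.
Solve 16*U - 167 = -183: U = (-183 + 167) / 16 = -1.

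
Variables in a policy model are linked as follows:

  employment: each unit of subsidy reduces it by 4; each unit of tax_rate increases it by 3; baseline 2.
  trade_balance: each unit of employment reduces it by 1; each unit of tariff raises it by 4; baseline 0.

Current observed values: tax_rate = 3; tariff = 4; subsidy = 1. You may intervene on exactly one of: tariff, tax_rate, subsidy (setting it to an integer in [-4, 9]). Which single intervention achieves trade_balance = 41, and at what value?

Intervening on tariff: trade_balance = 4*tariff - 7. Reaching 41 requires tariff = 12, outside [-4, 9].
Intervening on tax_rate: trade_balance = -3*tax_rate + 18. Reaching 41 requires tax_rate = -23/3, not an integer.
Intervening on subsidy: with other inputs at their observed values, trade_balance = 4*subsidy + 5. Solving for 41 gives subsidy = 9, within [-4, 9].

set subsidy = 9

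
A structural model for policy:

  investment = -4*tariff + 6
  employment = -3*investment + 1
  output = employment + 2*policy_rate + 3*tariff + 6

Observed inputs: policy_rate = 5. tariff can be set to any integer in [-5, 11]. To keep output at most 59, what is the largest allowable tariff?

Substituting into the employment equation gives employment = 12*tariff - 17.
output becomes 15*tariff - 1.
Require 15*tariff - 1 ≤ 59, so tariff ≤ 4.
The largest integer in [-5, 11] satisfying this is 4.

tariff = 4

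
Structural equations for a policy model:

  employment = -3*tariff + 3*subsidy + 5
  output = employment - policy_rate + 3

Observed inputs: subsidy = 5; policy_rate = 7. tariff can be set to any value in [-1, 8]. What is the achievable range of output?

-8 to 19

Substituting into the employment equation gives employment = -3*tariff + 20.
Substituting into the output equation gives output = -3*tariff + 16.
Linear in tariff, so extremes are at the endpoints: tariff = -1 gives output = 19; tariff = 8 gives output = -8.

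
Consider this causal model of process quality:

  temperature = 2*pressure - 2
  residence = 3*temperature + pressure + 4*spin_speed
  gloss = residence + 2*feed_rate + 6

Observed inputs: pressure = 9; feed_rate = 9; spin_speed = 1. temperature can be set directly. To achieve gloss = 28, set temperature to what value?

Intervening on temperature fixes its value directly, overriding its dependence on pressure.
Substituting into the residence equation gives residence = 3*temperature + 13.
This gives gloss = 3*temperature + 37.
Solve 3*temperature + 37 = 28: temperature = (28 - 37) / 3 = -3.

temperature = -3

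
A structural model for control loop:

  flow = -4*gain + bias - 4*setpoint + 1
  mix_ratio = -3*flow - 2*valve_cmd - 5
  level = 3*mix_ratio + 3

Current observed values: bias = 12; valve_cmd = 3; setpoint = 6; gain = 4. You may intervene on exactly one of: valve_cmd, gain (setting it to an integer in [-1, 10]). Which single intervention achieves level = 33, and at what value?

Intervening on valve_cmd: level = -6*valve_cmd + 231. Reaching 33 requires valve_cmd = 33, outside [-1, 10].
Intervening on gain: with other inputs at their observed values, level = 36*gain + 69. Solving for 33 gives gain = -1, within [-1, 10].

set gain = -1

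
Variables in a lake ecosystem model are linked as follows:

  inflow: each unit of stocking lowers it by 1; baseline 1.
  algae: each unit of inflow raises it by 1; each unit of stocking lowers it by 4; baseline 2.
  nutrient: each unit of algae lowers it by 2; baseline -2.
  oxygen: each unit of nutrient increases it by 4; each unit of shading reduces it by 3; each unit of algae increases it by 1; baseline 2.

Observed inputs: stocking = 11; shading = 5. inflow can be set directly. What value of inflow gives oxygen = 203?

inflow = 10

Intervening on inflow fixes its value directly, overriding its dependence on stocking.
Substituting into the algae equation gives algae = inflow - 42.
This gives nutrient = -2*inflow + 82.
Substituting into the oxygen equation gives oxygen = -7*inflow + 273.
Solve -7*inflow + 273 = 203: inflow = (203 - 273) / -7 = 10.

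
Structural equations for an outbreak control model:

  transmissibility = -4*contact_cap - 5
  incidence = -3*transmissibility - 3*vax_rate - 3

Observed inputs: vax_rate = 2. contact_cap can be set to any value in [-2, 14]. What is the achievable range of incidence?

-18 to 174

Substituting into the incidence equation gives incidence = 12*contact_cap + 6.
Linear in contact_cap, so extremes are at the endpoints: contact_cap = -2 gives incidence = -18; contact_cap = 14 gives incidence = 174.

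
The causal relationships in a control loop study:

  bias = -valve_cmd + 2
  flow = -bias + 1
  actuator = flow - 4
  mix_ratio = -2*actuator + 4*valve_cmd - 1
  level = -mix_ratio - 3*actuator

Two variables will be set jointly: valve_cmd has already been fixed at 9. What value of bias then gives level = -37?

bias = -5

With valve_cmd held at 9:
Intervening on bias fixes its value directly, overriding its dependence on valve_cmd.
Substituting into the actuator equation gives actuator = -bias - 3.
Substituting into the mix_ratio equation gives mix_ratio = 2*bias + 41.
level becomes bias - 32.
Solve bias - 32 = -37: bias = (-37 + 32) / 1 = -5.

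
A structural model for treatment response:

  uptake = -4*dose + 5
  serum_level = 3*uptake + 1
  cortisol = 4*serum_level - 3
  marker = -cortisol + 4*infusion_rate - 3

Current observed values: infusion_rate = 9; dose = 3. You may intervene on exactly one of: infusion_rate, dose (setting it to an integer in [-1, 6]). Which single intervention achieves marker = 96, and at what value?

set infusion_rate = 4

Intervening on infusion_rate: with other inputs at their observed values, marker = 4*infusion_rate + 80. Solving for 96 gives infusion_rate = 4, within [-1, 6].
Intervening on dose: marker = 48*dose - 28. Reaching 96 requires dose = 31/12, not an integer.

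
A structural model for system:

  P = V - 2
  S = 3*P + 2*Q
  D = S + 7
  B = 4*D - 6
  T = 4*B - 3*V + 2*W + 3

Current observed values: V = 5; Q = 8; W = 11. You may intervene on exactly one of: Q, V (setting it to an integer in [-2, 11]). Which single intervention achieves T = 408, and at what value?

Intervening on Q: T = 32*Q + 242. Reaching 408 requires Q = 83/16, not an integer.
Intervening on V: with other inputs at their observed values, T = 45*V + 273. Solving for 408 gives V = 3, within [-2, 11].

set V = 3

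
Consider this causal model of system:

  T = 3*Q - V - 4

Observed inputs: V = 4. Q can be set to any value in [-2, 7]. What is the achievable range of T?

-14 to 13

Substituting into the T equation gives T = 3*Q - 8.
Linear in Q, so extremes are at the endpoints: Q = -2 gives T = -14; Q = 7 gives T = 13.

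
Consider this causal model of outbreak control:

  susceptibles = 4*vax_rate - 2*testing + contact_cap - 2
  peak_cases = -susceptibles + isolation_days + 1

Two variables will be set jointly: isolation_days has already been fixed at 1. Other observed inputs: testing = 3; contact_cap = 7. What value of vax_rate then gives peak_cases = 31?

With isolation_days held at 1:
Substituting into the susceptibles equation gives susceptibles = 4*vax_rate - 1.
peak_cases becomes -4*vax_rate + 3.
Solve -4*vax_rate + 3 = 31: vax_rate = (31 - 3) / -4 = -7.

vax_rate = -7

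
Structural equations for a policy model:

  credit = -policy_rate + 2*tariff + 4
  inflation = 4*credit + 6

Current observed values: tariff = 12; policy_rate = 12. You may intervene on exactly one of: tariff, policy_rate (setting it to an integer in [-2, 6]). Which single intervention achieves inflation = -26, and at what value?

set tariff = 0

Intervening on tariff: with other inputs at their observed values, inflation = 8*tariff - 26. Solving for -26 gives tariff = 0, within [-2, 6].
Intervening on policy_rate: inflation = -4*policy_rate + 118. Reaching -26 requires policy_rate = 36, outside [-2, 6].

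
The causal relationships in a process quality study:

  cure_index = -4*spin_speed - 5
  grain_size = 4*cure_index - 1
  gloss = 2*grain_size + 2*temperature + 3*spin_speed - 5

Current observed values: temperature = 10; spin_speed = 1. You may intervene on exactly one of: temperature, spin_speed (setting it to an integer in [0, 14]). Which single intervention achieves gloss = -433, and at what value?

Intervening on temperature: gloss = 2*temperature - 76. Reaching -433 requires temperature = -357/2, not an integer.
Intervening on spin_speed: with other inputs at their observed values, gloss = -29*spin_speed - 27. Solving for -433 gives spin_speed = 14, within [0, 14].

set spin_speed = 14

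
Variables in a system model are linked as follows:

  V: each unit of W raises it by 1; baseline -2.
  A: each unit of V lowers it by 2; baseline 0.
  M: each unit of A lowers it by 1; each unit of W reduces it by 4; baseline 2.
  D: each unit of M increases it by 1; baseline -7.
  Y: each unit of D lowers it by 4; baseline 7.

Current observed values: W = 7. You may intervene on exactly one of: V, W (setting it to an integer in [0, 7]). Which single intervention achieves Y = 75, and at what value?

set W = 4

Intervening on V: Y = -8*V + 139. Reaching 75 requires V = 8, outside [0, 7].
Intervening on W: with other inputs at their observed values, Y = 8*W + 43. Solving for 75 gives W = 4, within [0, 7].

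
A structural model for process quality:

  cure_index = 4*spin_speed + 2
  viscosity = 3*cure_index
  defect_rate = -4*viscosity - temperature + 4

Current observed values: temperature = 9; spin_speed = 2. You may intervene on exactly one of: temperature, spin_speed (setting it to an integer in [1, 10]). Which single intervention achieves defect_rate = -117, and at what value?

set temperature = 1

Intervening on temperature: with other inputs at their observed values, defect_rate = -temperature - 116. Solving for -117 gives temperature = 1, within [1, 10].
Intervening on spin_speed: defect_rate = -48*spin_speed - 29. Reaching -117 requires spin_speed = 11/6, not an integer.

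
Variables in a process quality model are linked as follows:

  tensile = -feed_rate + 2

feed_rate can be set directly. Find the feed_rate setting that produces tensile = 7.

Solve -feed_rate + 2 = 7: feed_rate = (7 - 2) / -1 = -5.

feed_rate = -5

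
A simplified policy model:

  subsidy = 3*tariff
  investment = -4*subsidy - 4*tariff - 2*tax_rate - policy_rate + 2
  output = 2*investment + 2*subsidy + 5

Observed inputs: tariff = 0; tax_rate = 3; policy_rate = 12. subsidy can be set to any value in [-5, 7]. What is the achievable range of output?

-69 to 3

Intervening on subsidy fixes its value directly, overriding its dependence on tariff.
Substituting into the investment equation gives investment = -4*subsidy - 16.
This gives output = -6*subsidy - 27.
Linear in subsidy, so extremes are at the endpoints: subsidy = -5 gives output = 3; subsidy = 7 gives output = -69.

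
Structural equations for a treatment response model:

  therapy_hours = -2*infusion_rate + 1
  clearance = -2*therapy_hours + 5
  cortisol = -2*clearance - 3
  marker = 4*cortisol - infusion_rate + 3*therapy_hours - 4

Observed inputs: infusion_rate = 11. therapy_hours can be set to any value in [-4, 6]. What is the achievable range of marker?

Intervening on therapy_hours fixes its value directly, overriding its dependence on infusion_rate.
Substituting into the cortisol equation gives cortisol = 4*therapy_hours - 13.
This gives marker = 19*therapy_hours - 67.
Linear in therapy_hours, so extremes are at the endpoints: therapy_hours = -4 gives marker = -143; therapy_hours = 6 gives marker = 47.

-143 to 47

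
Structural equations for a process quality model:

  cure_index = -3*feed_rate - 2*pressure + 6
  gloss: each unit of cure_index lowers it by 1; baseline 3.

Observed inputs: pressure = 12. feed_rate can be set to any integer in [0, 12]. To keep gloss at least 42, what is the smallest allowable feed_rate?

Substituting into the cure_index equation gives cure_index = -3*feed_rate - 18.
Substituting into the gloss equation gives gloss = 3*feed_rate + 21.
Require 3*feed_rate + 21 ≥ 42, so feed_rate ≥ 7.
The smallest integer in [0, 12] satisfying this is 7.

feed_rate = 7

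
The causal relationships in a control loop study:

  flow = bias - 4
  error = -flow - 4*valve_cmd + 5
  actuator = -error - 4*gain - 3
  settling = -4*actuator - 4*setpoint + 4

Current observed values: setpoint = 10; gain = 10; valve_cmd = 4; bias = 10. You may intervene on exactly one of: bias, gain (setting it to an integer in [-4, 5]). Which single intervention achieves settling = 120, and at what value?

set bias = -3

Intervening on bias: with other inputs at their observed values, settling = -4*bias + 108. Solving for 120 gives bias = -3, within [-4, 5].
Intervening on gain: settling = 16*gain - 92. Reaching 120 requires gain = 53/4, not an integer.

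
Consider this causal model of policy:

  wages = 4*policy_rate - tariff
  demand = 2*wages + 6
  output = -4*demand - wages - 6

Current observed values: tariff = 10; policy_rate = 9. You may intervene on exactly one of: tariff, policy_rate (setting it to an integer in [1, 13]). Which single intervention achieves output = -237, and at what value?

set tariff = 13

Intervening on tariff: with other inputs at their observed values, output = 9*tariff - 354. Solving for -237 gives tariff = 13, within [1, 13].
Intervening on policy_rate: output = -36*policy_rate + 60. Reaching -237 requires policy_rate = 33/4, not an integer.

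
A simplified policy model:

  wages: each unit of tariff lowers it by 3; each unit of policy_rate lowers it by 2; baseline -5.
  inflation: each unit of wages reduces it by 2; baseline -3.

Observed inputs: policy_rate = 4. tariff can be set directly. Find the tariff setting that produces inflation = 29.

tariff = 1

Substituting into the wages equation gives wages = -3*tariff - 13.
Substituting into the inflation equation gives inflation = 6*tariff + 23.
Solve 6*tariff + 23 = 29: tariff = (29 - 23) / 6 = 1.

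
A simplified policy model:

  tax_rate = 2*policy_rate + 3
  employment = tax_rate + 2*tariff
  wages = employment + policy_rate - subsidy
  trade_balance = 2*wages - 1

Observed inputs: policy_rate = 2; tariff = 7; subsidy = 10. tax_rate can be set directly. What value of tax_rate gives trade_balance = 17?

tax_rate = 3

Intervening on tax_rate fixes its value directly, overriding its dependence on policy_rate.
Substituting into the employment equation gives employment = tax_rate + 14.
wages becomes tax_rate + 6.
So trade_balance = 2*tax_rate + 11.
Solve 2*tax_rate + 11 = 17: tax_rate = (17 - 11) / 2 = 3.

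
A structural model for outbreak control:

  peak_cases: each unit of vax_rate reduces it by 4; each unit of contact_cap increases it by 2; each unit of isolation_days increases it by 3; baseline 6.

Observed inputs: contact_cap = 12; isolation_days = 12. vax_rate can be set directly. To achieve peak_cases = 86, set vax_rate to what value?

Substituting into the peak_cases equation gives peak_cases = -4*vax_rate + 66.
Solve -4*vax_rate + 66 = 86: vax_rate = (86 - 66) / -4 = -5.

vax_rate = -5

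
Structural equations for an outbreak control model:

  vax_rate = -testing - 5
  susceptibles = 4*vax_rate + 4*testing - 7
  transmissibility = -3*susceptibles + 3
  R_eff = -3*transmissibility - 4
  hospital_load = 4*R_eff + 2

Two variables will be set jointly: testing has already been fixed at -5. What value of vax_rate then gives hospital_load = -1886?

With testing held at -5:
Intervening on vax_rate fixes its value directly, overriding its dependence on testing.
Substituting into the susceptibles equation gives susceptibles = 4*vax_rate - 27.
So transmissibility = -12*vax_rate + 84.
R_eff becomes 36*vax_rate - 256.
This gives hospital_load = 144*vax_rate - 1022.
Solve 144*vax_rate - 1022 = -1886: vax_rate = (-1886 + 1022) / 144 = -6.

vax_rate = -6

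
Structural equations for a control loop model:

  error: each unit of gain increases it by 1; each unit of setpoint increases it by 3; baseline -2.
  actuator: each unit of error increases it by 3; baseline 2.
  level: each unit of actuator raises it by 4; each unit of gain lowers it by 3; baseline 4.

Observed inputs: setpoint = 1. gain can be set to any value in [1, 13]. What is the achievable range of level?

Substituting into the error equation gives error = gain + 1.
Substituting into the actuator equation gives actuator = 3*gain + 5.
So level = 9*gain + 24.
Linear in gain, so extremes are at the endpoints: gain = 1 gives level = 33; gain = 13 gives level = 141.

33 to 141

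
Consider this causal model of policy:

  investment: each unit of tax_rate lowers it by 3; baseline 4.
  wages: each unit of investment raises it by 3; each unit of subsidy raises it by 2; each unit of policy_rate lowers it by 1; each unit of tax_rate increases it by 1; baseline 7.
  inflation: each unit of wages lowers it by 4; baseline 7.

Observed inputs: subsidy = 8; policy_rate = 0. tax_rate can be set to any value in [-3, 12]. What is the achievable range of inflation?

-229 to 251

Substituting into the wages equation gives wages = -8*tax_rate + 35.
So inflation = 32*tax_rate - 133.
Linear in tax_rate, so extremes are at the endpoints: tax_rate = -3 gives inflation = -229; tax_rate = 12 gives inflation = 251.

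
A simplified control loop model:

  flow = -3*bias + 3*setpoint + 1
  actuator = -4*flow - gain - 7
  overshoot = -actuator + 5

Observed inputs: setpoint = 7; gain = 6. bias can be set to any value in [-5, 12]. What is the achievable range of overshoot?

-38 to 166

Substituting into the flow equation gives flow = -3*bias + 22.
Substituting into the actuator equation gives actuator = 12*bias - 101.
So overshoot = -12*bias + 106.
Linear in bias, so extremes are at the endpoints: bias = -5 gives overshoot = 166; bias = 12 gives overshoot = -38.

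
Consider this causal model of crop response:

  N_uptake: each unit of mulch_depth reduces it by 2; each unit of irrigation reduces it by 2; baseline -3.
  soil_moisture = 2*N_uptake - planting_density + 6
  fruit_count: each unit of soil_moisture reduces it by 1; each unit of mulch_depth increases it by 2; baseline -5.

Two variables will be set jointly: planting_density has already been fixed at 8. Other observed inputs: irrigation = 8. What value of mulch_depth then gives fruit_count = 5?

With planting_density held at 8:
Substituting into the N_uptake equation gives N_uptake = -2*mulch_depth - 19.
Substituting into the soil_moisture equation gives soil_moisture = -4*mulch_depth - 40.
This gives fruit_count = 6*mulch_depth + 35.
Solve 6*mulch_depth + 35 = 5: mulch_depth = (5 - 35) / 6 = -5.

mulch_depth = -5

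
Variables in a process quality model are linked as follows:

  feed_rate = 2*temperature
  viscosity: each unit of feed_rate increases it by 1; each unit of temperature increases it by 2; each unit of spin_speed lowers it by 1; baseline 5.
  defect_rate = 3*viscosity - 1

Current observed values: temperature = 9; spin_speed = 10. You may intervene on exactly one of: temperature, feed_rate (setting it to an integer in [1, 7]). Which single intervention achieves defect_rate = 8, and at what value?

Intervening on temperature: with other inputs at their observed values, defect_rate = 12*temperature - 16. Solving for 8 gives temperature = 2, within [1, 7].
Intervening on feed_rate: defect_rate = 3*feed_rate + 38. Reaching 8 requires feed_rate = -10, outside [1, 7].

set temperature = 2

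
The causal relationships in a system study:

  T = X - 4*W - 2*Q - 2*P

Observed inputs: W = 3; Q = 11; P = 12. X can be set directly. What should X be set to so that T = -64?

X = -6

Substituting into the T equation gives T = X - 58.
Solve X - 58 = -64: X = (-64 + 58) / 1 = -6.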